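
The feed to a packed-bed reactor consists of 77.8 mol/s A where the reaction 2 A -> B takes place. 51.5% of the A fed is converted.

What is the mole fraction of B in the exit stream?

0.347

A reacted = 0.515 × 77.8 = 40.07 mol/s; ν_A = −2, so ξ = 40.07/2 = 20.03 mol/s.
Outlet amounts (n = n₀ + ν ξ):
  A: 77.8 − 2(20.03) = 37.73
  B: 0 + 1(20.03) = 20.03
Total out = 57.77 mol/s; y_B = 20.03 / 57.77 = 0.3468.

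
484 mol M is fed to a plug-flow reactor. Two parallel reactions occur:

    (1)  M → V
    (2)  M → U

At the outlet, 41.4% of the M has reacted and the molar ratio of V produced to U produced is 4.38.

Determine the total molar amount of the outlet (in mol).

484 mol

Conversion of M: M consumed = 0.414 × 484 = 200.4 mol = 1ξ₁ + 1ξ₂.
Selectivity: 1ξ₁ / (1ξ₂) = 4.38 → ξ₁ = 4.38 ξ₂.
Substitute: (1·4.38 + 1) ξ₂ = 200.4 → ξ₂ = 37.24 mol, ξ₁ = 163.1 mol.
Outlet amounts (n = n₀ + Σ ν·ξ):
  M: 484 − 1(163.1) − 1(37.24) = 283.6
  V: 0 + 1(163.1) = 163.1
  U: 0 + 1(37.24) = 37.24
Total out = 283.6 + 163.1 + 37.24 = 484 mol.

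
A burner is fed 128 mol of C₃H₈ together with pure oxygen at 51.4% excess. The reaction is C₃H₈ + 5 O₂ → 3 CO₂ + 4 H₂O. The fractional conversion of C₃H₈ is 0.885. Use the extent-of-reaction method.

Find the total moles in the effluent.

1210 mol

Stoichiometric O₂ = 5 × 128 = 640 mol; O₂ fed = 640 × 1.514 = 969 mol.
Fuel reacted = 0.885 × 128 → ξ = 113.3 mol.
Outlet (n = n₀ + ν ξ):
  C₃H₈: 128 − 1(113.3) = 14.72
  O₂: 969 − 5(113.3) = 402.6
  CO₂: 0 + 3(113.3) = 339.8
  H₂O: 0 + 4(113.3) = 453.1
Total out = 14.72 + 402.6 + 339.8 + 453.1 = 1210 mol.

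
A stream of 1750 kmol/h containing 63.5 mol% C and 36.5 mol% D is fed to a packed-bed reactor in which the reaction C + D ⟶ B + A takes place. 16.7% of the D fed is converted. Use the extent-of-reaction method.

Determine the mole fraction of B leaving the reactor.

D reacted = 0.167 × 638.8 = 106.7 kmol/h; ν_D = −1, so ξ = 106.7/1 = 106.7 kmol/h.
Outlet amounts (n = n₀ + ν ξ):
  C: 1111 − 1(106.7) = 1005
  D: 638.8 − 1(106.7) = 532.1
  B: 0 + 1(106.7) = 106.7
  A: 0 + 1(106.7) = 106.7
Total out = 1750 kmol/h; y_B = 106.7 / 1750 = 0.06096.

0.061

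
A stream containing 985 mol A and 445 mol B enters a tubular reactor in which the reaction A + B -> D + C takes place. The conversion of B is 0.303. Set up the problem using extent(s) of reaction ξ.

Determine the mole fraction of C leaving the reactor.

B reacted = 0.303 × 445 = 134.8 mol; ν_B = −1, so ξ = 134.8/1 = 134.8 mol.
Outlet amounts (n = n₀ + ν ξ):
  A: 985 − 1(134.8) = 850.2
  B: 445 − 1(134.8) = 310.2
  D: 0 + 1(134.8) = 134.8
  C: 0 + 1(134.8) = 134.8
Total out = 1430 mol; y_C = 134.8 / 1430 = 0.09429.

0.0943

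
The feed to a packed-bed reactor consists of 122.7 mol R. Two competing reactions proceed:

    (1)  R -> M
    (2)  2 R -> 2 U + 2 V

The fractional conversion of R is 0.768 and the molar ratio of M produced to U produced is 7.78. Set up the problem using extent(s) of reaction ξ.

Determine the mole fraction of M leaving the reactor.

0.626

Conversion of R: R consumed = 0.768 × 122.7 = 94.23 mol = 1ξ₁ + 2ξ₂.
Selectivity: 1ξ₁ / (2ξ₂) = 7.78 → ξ₁ = 15.56 ξ₂.
Substitute: (1·15.56 + 2) ξ₂ = 94.23 → ξ₂ = 5.366 mol, ξ₁ = 83.5 mol.
Outlet amounts (n = n₀ + Σ ν·ξ):
  R: 122.7 − 1(83.5) − 2(5.366) = 28.47
  M: 0 + 1(83.5) = 83.5
  U: 0 + 2(5.366) = 10.73
  V: 0 + 2(5.366) = 10.73
Total out = 133.4 mol; y_M = 83.5 / 133.4 = 0.6258.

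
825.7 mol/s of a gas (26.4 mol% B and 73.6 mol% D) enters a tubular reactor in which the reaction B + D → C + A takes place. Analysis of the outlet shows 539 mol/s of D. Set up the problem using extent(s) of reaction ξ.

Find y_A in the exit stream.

0.0832

For D: n = n₀ − 1ξ → 539 = 607.7 − 1ξ, giving ξ = 68.72 mol/s.
Outlet amounts (n = n₀ + ν ξ):
  B: 218 − 1(68.72) = 149.3
  D: 607.7 − 1(68.72) = 539
  C: 0 + 1(68.72) = 68.72
  A: 0 + 1(68.72) = 68.72
Total out = 825.7 mol/s; y_A = 68.72 / 825.7 = 0.08322.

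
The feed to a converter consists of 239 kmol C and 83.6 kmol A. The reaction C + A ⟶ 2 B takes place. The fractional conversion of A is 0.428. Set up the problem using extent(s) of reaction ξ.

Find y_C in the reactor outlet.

0.63

A reacted = 0.428 × 83.6 = 35.78 kmol; ν_A = −1, so ξ = 35.78/1 = 35.78 kmol.
Outlet amounts (n = n₀ + ν ξ):
  C: 239 − 1(35.78) = 203.2
  A: 83.6 − 1(35.78) = 47.82
  B: 0 + 2(35.78) = 71.56
Total out = 322.6 kmol; y_C = 203.2 / 322.6 = 0.6299.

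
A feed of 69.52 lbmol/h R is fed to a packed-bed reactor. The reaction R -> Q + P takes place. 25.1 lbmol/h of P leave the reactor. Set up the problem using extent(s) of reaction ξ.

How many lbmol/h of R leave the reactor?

For P: n = n₀ + 1ξ → 25.1 = 0 + 1ξ, giving ξ = 25.1 lbmol/h.
Outlet amounts (n = n₀ + ν ξ):
  R: 69.52 − 1(25.1) = 44.42
  Q: 0 + 1(25.1) = 25.1
  P: 0 + 1(25.1) = 25.1

44.4 lbmol/h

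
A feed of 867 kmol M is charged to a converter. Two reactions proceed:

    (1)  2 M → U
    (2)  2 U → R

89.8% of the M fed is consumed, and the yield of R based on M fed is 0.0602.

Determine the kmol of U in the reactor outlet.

285 kmol

Conversion of M: M consumed = 2ξ₁ = 0.898 × 867 → ξ₁ = 389.3 kmol.
Yield of R: 1ξ₂ / 867 = 0.0602 → ξ₂ = 52.19 kmol.
Outlet amounts (n = n₀ + Σ ν·ξ):
  M: 867 − 2(389.3) = 88.43
  U: 0 + 1(389.3) − 2(52.19) = 284.9
  R: 0 + 1(52.19) = 52.19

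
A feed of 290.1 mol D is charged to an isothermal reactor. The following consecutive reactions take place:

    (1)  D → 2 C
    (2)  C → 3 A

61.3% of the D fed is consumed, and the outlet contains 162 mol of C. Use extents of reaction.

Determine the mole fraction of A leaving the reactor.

0.679

Conversion of D: D consumed = 1ξ₁ = 0.613 × 290.1 → ξ₁ = 177.8 mol.
C balance: n_C = 0 + 2ξ₁ − 1ξ₂ = 162 → ξ₂ = (2·177.8 − 162)/1 = 193.7 mol.
Outlet amounts (n = n₀ + Σ ν·ξ):
  D: 290.1 − 1(177.8) = 112.3
  C: 0 + 2(177.8) − 1(193.7) = 162
  A: 0 + 3(193.7) = 581
Total out = 855.3 mol; y_A = 581 / 855.3 = 0.6793.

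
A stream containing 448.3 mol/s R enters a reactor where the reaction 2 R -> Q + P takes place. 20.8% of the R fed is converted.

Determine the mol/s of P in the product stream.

R reacted = 0.208 × 448.3 = 93.25 mol/s; ν_R = −2, so ξ = 93.25/2 = 46.62 mol/s.
Outlet amounts (n = n₀ + ν ξ):
  R: 448.3 − 2(46.62) = 355.1
  Q: 0 + 1(46.62) = 46.62
  P: 0 + 1(46.62) = 46.62

46.6 mol/s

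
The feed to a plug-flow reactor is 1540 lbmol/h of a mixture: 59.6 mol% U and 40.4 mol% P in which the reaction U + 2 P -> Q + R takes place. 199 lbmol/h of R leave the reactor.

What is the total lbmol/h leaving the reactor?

For R: n = n₀ + 1ξ → 199 = 0 + 1ξ, giving ξ = 199 lbmol/h.
Outlet amounts (n = n₀ + ν ξ):
  U: 917.8 − 1(199) = 718.8
  P: 622.2 − 2(199) = 224.2
  Q: 0 + 1(199) = 199
  R: 0 + 1(199) = 199
Total out = 718.8 + 224.2 + 199 + 199 = 1341 lbmol/h.

1340 lbmol/h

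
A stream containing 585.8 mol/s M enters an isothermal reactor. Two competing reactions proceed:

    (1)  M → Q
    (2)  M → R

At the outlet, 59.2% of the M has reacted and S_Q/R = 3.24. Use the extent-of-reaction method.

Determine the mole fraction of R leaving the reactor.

0.14

Conversion of M: M consumed = 0.592 × 585.8 = 346.8 mol/s = 1ξ₁ + 1ξ₂.
Selectivity: 1ξ₁ / (1ξ₂) = 3.24 → ξ₁ = 3.24 ξ₂.
Substitute: (1·3.24 + 1) ξ₂ = 346.8 → ξ₂ = 81.79 mol/s, ξ₁ = 265 mol/s.
Outlet amounts (n = n₀ + Σ ν·ξ):
  M: 585.8 − 1(265) − 1(81.79) = 239
  Q: 0 + 1(265) = 265
  R: 0 + 1(81.79) = 81.79
Total out = 585.8 mol/s; y_R = 81.79 / 585.8 = 0.1396.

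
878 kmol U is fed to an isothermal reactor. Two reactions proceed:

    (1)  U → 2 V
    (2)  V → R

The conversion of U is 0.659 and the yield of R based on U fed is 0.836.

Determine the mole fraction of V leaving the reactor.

Conversion of U: U consumed = 1ξ₁ = 0.659 × 878 → ξ₁ = 578.6 kmol.
Yield of R: 1ξ₂ / 878 = 0.836 → ξ₂ = 734 kmol.
Outlet amounts (n = n₀ + Σ ν·ξ):
  U: 878 − 1(578.6) = 299.4
  V: 0 + 2(578.6) − 1(734) = 423.2
  R: 0 + 1(734) = 734
Total out = 1457 kmol; y_V = 423.2 / 1457 = 0.2905.

0.291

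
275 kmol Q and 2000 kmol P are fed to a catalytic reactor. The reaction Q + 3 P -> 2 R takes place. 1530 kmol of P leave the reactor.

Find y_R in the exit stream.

For P: n = n₀ − 3ξ → 1530 = 2000 − 3ξ, giving ξ = 156.7 kmol.
Outlet amounts (n = n₀ + ν ξ):
  Q: 275 − 1(156.7) = 118.3
  P: 2000 − 3(156.7) = 1530
  R: 0 + 2(156.7) = 313.3
Total out = 1962 kmol; y_R = 313.3 / 1962 = 0.1597.

0.16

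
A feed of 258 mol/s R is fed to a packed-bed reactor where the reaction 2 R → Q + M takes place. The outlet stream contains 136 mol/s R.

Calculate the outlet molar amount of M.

For R: n = n₀ − 2ξ → 136 = 258 − 2ξ, giving ξ = 61 mol/s.
Outlet amounts (n = n₀ + ν ξ):
  R: 258 − 2(61) = 136
  Q: 0 + 1(61) = 61
  M: 0 + 1(61) = 61

61 mol/s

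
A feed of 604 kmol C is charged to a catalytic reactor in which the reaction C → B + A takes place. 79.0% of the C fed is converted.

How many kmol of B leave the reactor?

477 kmol

C reacted = 0.79 × 604 = 477.2 kmol; ν_C = −1, so ξ = 477.2/1 = 477.2 kmol.
Outlet amounts (n = n₀ + ν ξ):
  C: 604 − 1(477.2) = 126.8
  B: 0 + 1(477.2) = 477.2
  A: 0 + 1(477.2) = 477.2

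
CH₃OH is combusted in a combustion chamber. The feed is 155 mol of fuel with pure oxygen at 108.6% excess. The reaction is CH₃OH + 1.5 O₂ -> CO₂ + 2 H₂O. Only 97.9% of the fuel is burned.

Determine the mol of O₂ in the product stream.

257 mol

Stoichiometric O₂ = 1.5 × 155 = 232.5 mol; O₂ fed = 232.5 × 2.086 = 485 mol.
Fuel reacted = 0.979 × 155 → ξ = 151.7 mol.
Outlet (n = n₀ + ν ξ):
  CH₃OH: 155 − 1(151.7) = 3.255
  O₂: 485 − 1.5(151.7) = 257.4
  CO₂: 0 + 1(151.7) = 151.7
  H₂O: 0 + 2(151.7) = 303.5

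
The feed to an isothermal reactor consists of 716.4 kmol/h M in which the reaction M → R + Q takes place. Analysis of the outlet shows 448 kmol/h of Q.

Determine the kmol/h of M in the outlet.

For Q: n = n₀ + 1ξ → 448 = 0 + 1ξ, giving ξ = 448 kmol/h.
Outlet amounts (n = n₀ + ν ξ):
  M: 716.4 − 1(448) = 268.4
  R: 0 + 1(448) = 448
  Q: 0 + 1(448) = 448

268 kmol/h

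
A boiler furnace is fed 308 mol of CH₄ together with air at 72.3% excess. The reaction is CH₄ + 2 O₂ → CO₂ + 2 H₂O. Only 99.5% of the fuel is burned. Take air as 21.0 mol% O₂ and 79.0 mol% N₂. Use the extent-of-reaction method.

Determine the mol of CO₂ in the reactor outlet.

Stoichiometric O₂ = 2 × 308 = 616 mol; O₂ fed = 616 × 1.723 = 1061 mol.
N₂ fed = 1061 × 79/21 = 3993 mol.
Fuel reacted = 0.995 × 308 → ξ = 306.5 mol.
Outlet (n = n₀ + ν ξ):
  CH₄: 308 − 1(306.5) = 1.54
  O₂: 1061 − 2(306.5) = 448.4
  N₂: 3993 (inert)
  CO₂: 0 + 1(306.5) = 306.5
  H₂O: 0 + 2(306.5) = 612.9

306 mol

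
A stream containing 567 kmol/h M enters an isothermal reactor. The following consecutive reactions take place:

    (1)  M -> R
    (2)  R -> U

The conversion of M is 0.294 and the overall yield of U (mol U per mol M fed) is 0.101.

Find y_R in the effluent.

Conversion of M: M consumed = 1ξ₁ = 0.294 × 567 → ξ₁ = 166.7 kmol/h.
Yield of U: 1ξ₂ / 567 = 0.101 → ξ₂ = 57.27 kmol/h.
Outlet amounts (n = n₀ + Σ ν·ξ):
  M: 567 − 1(166.7) = 400.3
  R: 0 + 1(166.7) − 1(57.27) = 109.4
  U: 0 + 1(57.27) = 57.27
Total out = 567 kmol/h; y_R = 109.4 / 567 = 0.193.

0.193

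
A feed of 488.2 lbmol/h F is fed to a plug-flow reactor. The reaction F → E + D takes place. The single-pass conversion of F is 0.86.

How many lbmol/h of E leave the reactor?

420 lbmol/h

F reacted = 0.86 × 488.2 = 419.9 lbmol/h; ν_F = −1, so ξ = 419.9/1 = 419.9 lbmol/h.
Outlet amounts (n = n₀ + ν ξ):
  F: 488.2 − 1(419.9) = 68.35
  E: 0 + 1(419.9) = 419.9
  D: 0 + 1(419.9) = 419.9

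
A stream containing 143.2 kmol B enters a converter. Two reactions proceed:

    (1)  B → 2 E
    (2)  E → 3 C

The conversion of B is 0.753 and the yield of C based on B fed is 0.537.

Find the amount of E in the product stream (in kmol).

Conversion of B: B consumed = 1ξ₁ = 0.753 × 143.2 → ξ₁ = 107.8 kmol.
Yield of C: 3ξ₂ / 143.2 = 0.537 → ξ₂ = 25.63 kmol.
Outlet amounts (n = n₀ + Σ ν·ξ):
  B: 143.2 − 1(107.8) = 35.37
  E: 0 + 2(107.8) − 1(25.63) = 190
  C: 0 + 3(25.63) = 76.9

190 kmol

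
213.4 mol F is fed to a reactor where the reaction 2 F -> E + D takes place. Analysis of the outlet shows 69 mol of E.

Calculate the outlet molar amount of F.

75.4 mol

For E: n = n₀ + 1ξ → 69 = 0 + 1ξ, giving ξ = 69 mol.
Outlet amounts (n = n₀ + ν ξ):
  F: 213.4 − 2(69) = 75.4
  E: 0 + 1(69) = 69
  D: 0 + 1(69) = 69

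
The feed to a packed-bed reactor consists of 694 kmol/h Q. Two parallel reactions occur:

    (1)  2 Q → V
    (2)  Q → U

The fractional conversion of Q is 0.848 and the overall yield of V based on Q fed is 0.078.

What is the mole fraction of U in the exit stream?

Yield of V: 1ξ₁ / 694 = 0.078 → ξ₁ = 54.13 kmol/h.
Conversion of Q: 2ξ₁ + 1ξ₂ = 0.848 × 694 = 588.5 → ξ₂ = 480.2 kmol/h.
Outlet amounts (n = n₀ + Σ ν·ξ):
  Q: 694 − 2(54.13) − 1(480.2) = 105.5
  V: 0 + 1(54.13) = 54.13
  U: 0 + 1(480.2) = 480.2
Total out = 639.9 kmol/h; y_U = 480.2 / 639.9 = 0.7505.

0.751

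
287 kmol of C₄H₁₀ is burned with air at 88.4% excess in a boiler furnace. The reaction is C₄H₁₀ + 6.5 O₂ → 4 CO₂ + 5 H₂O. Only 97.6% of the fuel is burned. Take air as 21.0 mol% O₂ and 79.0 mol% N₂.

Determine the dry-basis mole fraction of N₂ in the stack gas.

0.824

Stoichiometric O₂ = 6.5 × 287 = 1866 kmol; O₂ fed = 1866 × 1.884 = 3515 kmol.
N₂ fed = 3515 × 79/21 = 13220 kmol.
Fuel reacted = 0.976 × 287 → ξ = 280.1 kmol.
Outlet (n = n₀ + ν ξ):
  C₄H₁₀: 287 − 1(280.1) = 6.888
  O₂: 3515 − 6.5(280.1) = 1694
  N₂: 13220 (inert)
  CO₂: 0 + 4(280.1) = 1120
  H₂O: 0 + 5(280.1) = 1401
Dry total = 16040 kmol; y_N₂ (dry) = 13220 / 16040 = 0.8241.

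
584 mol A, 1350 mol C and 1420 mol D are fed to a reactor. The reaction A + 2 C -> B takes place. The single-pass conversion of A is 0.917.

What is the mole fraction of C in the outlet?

A reacted = 0.917 × 584 = 535.5 mol; ν_A = −1, so ξ = 535.5/1 = 535.5 mol.
Outlet amounts (n = n₀ + ν ξ):
  A: 584 − 1(535.5) = 48.47
  C: 1350 − 2(535.5) = 278.9
  B: 0 + 1(535.5) = 535.5
  D: 1420 (inert)
Total out = 2283 mol; y_C = 278.9 / 2283 = 0.1222.

0.122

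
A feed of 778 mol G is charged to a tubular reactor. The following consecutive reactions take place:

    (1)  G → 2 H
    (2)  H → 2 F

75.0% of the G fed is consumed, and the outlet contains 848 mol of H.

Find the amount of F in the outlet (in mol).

638 mol

Conversion of G: G consumed = 1ξ₁ = 0.75 × 778 → ξ₁ = 583.5 mol.
H balance: n_H = 0 + 2ξ₁ − 1ξ₂ = 848 → ξ₂ = (2·583.5 − 848)/1 = 319 mol.
Outlet amounts (n = n₀ + Σ ν·ξ):
  G: 778 − 1(583.5) = 194.5
  H: 0 + 2(583.5) − 1(319) = 848
  F: 0 + 2(319) = 638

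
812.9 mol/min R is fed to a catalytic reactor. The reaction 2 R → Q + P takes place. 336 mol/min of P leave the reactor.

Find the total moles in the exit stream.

813 mol/min

For P: n = n₀ + 1ξ → 336 = 0 + 1ξ, giving ξ = 336 mol/min.
Outlet amounts (n = n₀ + ν ξ):
  R: 812.9 − 2(336) = 140.9
  Q: 0 + 1(336) = 336
  P: 0 + 1(336) = 336
Total out = 140.9 + 336 + 336 = 812.9 mol/min.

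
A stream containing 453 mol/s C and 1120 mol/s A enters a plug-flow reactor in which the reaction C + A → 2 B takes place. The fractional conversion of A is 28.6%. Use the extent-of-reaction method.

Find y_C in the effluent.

A reacted = 0.286 × 1120 = 320.3 mol/s; ν_A = −1, so ξ = 320.3/1 = 320.3 mol/s.
Outlet amounts (n = n₀ + ν ξ):
  C: 453 − 1(320.3) = 132.7
  A: 1120 − 1(320.3) = 799.7
  B: 0 + 2(320.3) = 640.6
Total out = 1573 mol/s; y_C = 132.7 / 1573 = 0.08435.

0.0843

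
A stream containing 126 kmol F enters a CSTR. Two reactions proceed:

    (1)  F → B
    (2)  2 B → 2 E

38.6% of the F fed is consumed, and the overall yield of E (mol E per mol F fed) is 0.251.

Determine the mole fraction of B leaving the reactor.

0.135

Conversion of F: F consumed = 1ξ₁ = 0.386 × 126 → ξ₁ = 48.64 kmol.
Yield of E: 2ξ₂ / 126 = 0.251 → ξ₂ = 15.81 kmol.
Outlet amounts (n = n₀ + Σ ν·ξ):
  F: 126 − 1(48.64) = 77.36
  B: 0 + 1(48.64) − 2(15.81) = 17.01
  E: 0 + 2(15.81) = 31.63
Total out = 126 kmol; y_B = 17.01 / 126 = 0.135.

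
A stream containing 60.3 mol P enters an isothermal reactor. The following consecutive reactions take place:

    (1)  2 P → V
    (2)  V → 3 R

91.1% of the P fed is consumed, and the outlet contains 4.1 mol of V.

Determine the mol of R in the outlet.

Conversion of P: P consumed = 2ξ₁ = 0.911 × 60.3 → ξ₁ = 27.47 mol.
V balance: n_V = 0 + 1ξ₁ − 1ξ₂ = 4.1 → ξ₂ = (1·27.47 − 4.1)/1 = 23.37 mol.
Outlet amounts (n = n₀ + Σ ν·ξ):
  P: 60.3 − 2(27.47) = 5.367
  V: 0 + 1(27.47) − 1(23.37) = 4.1
  R: 0 + 3(23.37) = 70.1

70.1 mol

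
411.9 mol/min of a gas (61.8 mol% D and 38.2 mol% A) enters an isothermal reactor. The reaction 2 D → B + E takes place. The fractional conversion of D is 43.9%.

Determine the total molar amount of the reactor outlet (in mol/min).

D reacted = 0.439 × 254.6 = 111.7 mol/min; ν_D = −2, so ξ = 111.7/2 = 55.87 mol/min.
Outlet amounts (n = n₀ + ν ξ):
  D: 254.6 − 2(55.87) = 142.8
  B: 0 + 1(55.87) = 55.87
  E: 0 + 1(55.87) = 55.87
  A: 157.3 (inert)
Total out = 142.8 + 55.87 + 55.87 + 157.3 = 411.9 mol/min.

412 mol/min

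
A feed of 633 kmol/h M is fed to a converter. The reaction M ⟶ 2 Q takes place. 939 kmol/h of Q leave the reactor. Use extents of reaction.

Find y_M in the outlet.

For Q: n = n₀ + 2ξ → 939 = 0 + 2ξ, giving ξ = 469.5 kmol/h.
Outlet amounts (n = n₀ + ν ξ):
  M: 633 − 1(469.5) = 163.5
  Q: 0 + 2(469.5) = 939
Total out = 1102 kmol/h; y_M = 163.5 / 1102 = 0.1483.

0.148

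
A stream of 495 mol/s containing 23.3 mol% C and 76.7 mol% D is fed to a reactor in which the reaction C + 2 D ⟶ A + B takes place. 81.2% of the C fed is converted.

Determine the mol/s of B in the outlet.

C reacted = 0.812 × 115.3 = 93.65 mol/s; ν_C = −1, so ξ = 93.65/1 = 93.65 mol/s.
Outlet amounts (n = n₀ + ν ξ):
  C: 115.3 − 1(93.65) = 21.68
  D: 379.7 − 2(93.65) = 192.4
  A: 0 + 1(93.65) = 93.65
  B: 0 + 1(93.65) = 93.65

93.7 mol/s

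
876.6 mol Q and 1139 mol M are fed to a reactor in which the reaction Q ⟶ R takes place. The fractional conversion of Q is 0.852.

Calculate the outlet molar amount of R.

747 mol

Q reacted = 0.852 × 876.6 = 746.9 mol; ν_Q = −1, so ξ = 746.9/1 = 746.9 mol.
Outlet amounts (n = n₀ + ν ξ):
  Q: 876.6 − 1(746.9) = 129.7
  R: 0 + 1(746.9) = 746.9
  M: 1139 (inert)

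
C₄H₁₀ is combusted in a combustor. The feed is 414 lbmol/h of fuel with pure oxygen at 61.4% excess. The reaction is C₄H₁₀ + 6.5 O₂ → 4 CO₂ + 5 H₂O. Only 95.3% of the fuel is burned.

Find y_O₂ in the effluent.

Stoichiometric O₂ = 6.5 × 414 = 2691 lbmol/h; O₂ fed = 2691 × 1.614 = 4343 lbmol/h.
Fuel reacted = 0.953 × 414 → ξ = 394.5 lbmol/h.
Outlet (n = n₀ + ν ξ):
  C₄H₁₀: 414 − 1(394.5) = 19.46
  O₂: 4343 − 6.5(394.5) = 1779
  CO₂: 0 + 4(394.5) = 1578
  H₂O: 0 + 5(394.5) = 1973
Total out = 5349 lbmol/h; y_O₂ = 1779 / 5349 = 0.3325.

0.333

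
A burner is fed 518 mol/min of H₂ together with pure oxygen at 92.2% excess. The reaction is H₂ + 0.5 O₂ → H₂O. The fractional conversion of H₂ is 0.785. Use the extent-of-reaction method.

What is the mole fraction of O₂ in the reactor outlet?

Stoichiometric O₂ = 0.5 × 518 = 259 mol/min; O₂ fed = 259 × 1.922 = 497.8 mol/min.
Fuel reacted = 0.785 × 518 → ξ = 406.6 mol/min.
Outlet (n = n₀ + ν ξ):
  H₂: 518 − 1(406.6) = 111.4
  O₂: 497.8 − 0.5(406.6) = 294.5
  H₂O: 0 + 1(406.6) = 406.6
Total out = 812.5 mol/min; y_O₂ = 294.5 / 812.5 = 0.3624.

0.362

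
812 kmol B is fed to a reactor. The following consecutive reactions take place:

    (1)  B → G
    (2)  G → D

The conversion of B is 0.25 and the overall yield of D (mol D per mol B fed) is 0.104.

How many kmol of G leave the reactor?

Conversion of B: B consumed = 1ξ₁ = 0.25 × 812 → ξ₁ = 203 kmol.
Yield of D: 1ξ₂ / 812 = 0.104 → ξ₂ = 84.45 kmol.
Outlet amounts (n = n₀ + Σ ν·ξ):
  B: 812 − 1(203) = 609
  G: 0 + 1(203) − 1(84.45) = 118.6
  D: 0 + 1(84.45) = 84.45

119 kmol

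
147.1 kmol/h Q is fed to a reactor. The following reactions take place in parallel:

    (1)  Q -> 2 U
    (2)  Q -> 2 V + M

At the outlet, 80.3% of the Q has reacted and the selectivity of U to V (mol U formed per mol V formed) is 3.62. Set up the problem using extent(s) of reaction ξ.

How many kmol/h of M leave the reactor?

Conversion of Q: Q consumed = 0.803 × 147.1 = 118.1 kmol/h = 1ξ₁ + 1ξ₂.
Selectivity: 2ξ₁ / (2ξ₂) = 3.62 → ξ₁ = 3.62 ξ₂.
Substitute: (1·3.62 + 1) ξ₂ = 118.1 → ξ₂ = 25.57 kmol/h, ξ₁ = 92.55 kmol/h.
Outlet amounts (n = n₀ + Σ ν·ξ):
  Q: 147.1 − 1(92.55) − 1(25.57) = 28.98
  U: 0 + 2(92.55) = 185.1
  V: 0 + 2(25.57) = 51.13
  M: 0 + 1(25.57) = 25.57

25.6 kmol/h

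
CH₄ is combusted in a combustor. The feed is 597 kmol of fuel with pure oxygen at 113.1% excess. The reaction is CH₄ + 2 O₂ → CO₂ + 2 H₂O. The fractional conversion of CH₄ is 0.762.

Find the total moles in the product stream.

3140 kmol

Stoichiometric O₂ = 2 × 597 = 1194 kmol; O₂ fed = 1194 × 2.131 = 2544 kmol.
Fuel reacted = 0.762 × 597 → ξ = 454.9 kmol.
Outlet (n = n₀ + ν ξ):
  CH₄: 597 − 1(454.9) = 142.1
  O₂: 2544 − 2(454.9) = 1635
  CO₂: 0 + 1(454.9) = 454.9
  H₂O: 0 + 2(454.9) = 909.8
Total out = 142.1 + 1635 + 454.9 + 909.8 = 3141 kmol.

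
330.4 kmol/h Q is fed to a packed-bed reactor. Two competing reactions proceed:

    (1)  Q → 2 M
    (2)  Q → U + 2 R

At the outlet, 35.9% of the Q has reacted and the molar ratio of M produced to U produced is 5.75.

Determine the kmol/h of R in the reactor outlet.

Conversion of Q: Q consumed = 0.359 × 330.4 = 118.6 kmol/h = 1ξ₁ + 1ξ₂.
Selectivity: 2ξ₁ / (1ξ₂) = 5.75 → ξ₁ = 2.875 ξ₂.
Substitute: (1·2.875 + 1) ξ₂ = 118.6 → ξ₂ = 30.61 kmol/h, ξ₁ = 88 kmol/h.
Outlet amounts (n = n₀ + Σ ν·ξ):
  Q: 330.4 − 1(88) − 1(30.61) = 211.8
  M: 0 + 2(88) = 176
  U: 0 + 1(30.61) = 30.61
  R: 0 + 2(30.61) = 61.22

61.2 kmol/h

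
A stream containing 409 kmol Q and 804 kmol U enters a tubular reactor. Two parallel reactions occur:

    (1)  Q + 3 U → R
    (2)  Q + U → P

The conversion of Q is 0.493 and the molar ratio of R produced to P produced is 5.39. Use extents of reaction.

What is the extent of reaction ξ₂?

ξ₂ = 31.6 kmol

Conversion of Q: Q consumed = 0.493 × 409 = 201.6 kmol = 1ξ₁ + 1ξ₂.
Selectivity: 1ξ₁ / (1ξ₂) = 5.39 → ξ₁ = 5.39 ξ₂.
Substitute: (1·5.39 + 1) ξ₂ = 201.6 → ξ₂ = 31.56 kmol, ξ₁ = 170.1 kmol.
Outlet amounts (n = n₀ + Σ ν·ξ):
  Q: 409 − 1(170.1) − 1(31.56) = 207.4
  U: 804 − 3(170.1) − 1(31.56) = 262.2
  R: 0 + 1(170.1) = 170.1
  P: 0 + 1(31.56) = 31.56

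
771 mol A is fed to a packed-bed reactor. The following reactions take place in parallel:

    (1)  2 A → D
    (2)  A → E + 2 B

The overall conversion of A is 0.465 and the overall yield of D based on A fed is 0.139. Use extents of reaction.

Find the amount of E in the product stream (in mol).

Yield of D: 1ξ₁ / 771 = 0.139 → ξ₁ = 107.2 mol.
Conversion of A: 2ξ₁ + 1ξ₂ = 0.465 × 771 = 358.5 → ξ₂ = 144.2 mol.
Outlet amounts (n = n₀ + Σ ν·ξ):
  A: 771 − 2(107.2) − 1(144.2) = 412.5
  D: 0 + 1(107.2) = 107.2
  E: 0 + 1(144.2) = 144.2
  B: 0 + 2(144.2) = 288.4

144 mol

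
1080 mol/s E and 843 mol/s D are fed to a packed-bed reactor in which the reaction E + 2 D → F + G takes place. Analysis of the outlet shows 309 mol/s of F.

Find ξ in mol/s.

ξ = 309 mol/s

For F: n = n₀ + 1ξ → 309 = 0 + 1ξ, giving ξ = 309 mol/s.
Outlet amounts (n = n₀ + ν ξ):
  E: 1080 − 1(309) = 771
  D: 843 − 2(309) = 225
  F: 0 + 1(309) = 309
  G: 0 + 1(309) = 309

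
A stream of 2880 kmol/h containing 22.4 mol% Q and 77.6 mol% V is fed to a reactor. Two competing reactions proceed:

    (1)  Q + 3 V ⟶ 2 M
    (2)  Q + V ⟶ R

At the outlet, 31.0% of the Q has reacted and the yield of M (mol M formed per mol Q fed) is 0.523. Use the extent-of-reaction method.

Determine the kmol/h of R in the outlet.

31.3 kmol/h

Yield of M: 2ξ₁ / 645.1 = 0.523 → ξ₁ = 168.7 kmol/h.
Conversion of Q: 1ξ₁ + 1ξ₂ = 0.31 × 645.1 = 200 → ξ₂ = 31.29 kmol/h.
Outlet amounts (n = n₀ + Σ ν·ξ):
  Q: 645.1 − 1(168.7) − 1(31.29) = 445.1
  V: 2235 − 3(168.7) − 1(31.29) = 1697
  M: 0 + 2(168.7) = 337.4
  R: 0 + 1(31.29) = 31.29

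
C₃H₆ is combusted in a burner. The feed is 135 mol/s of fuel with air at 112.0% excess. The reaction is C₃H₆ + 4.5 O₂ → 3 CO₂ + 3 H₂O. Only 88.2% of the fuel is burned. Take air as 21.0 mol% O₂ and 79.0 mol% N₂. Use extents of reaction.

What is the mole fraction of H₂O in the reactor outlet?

0.0565

Stoichiometric O₂ = 4.5 × 135 = 607.5 mol/s; O₂ fed = 607.5 × 2.120 = 1288 mol/s.
N₂ fed = 1288 × 79/21 = 4845 mol/s.
Fuel reacted = 0.882 × 135 → ξ = 119.1 mol/s.
Outlet (n = n₀ + ν ξ):
  C₃H₆: 135 − 1(119.1) = 15.93
  O₂: 1288 − 4.5(119.1) = 752.1
  N₂: 4845 (inert)
  CO₂: 0 + 3(119.1) = 357.2
  H₂O: 0 + 3(119.1) = 357.2
Total out = 6327 mol/s; y_H₂O = 357.2 / 6327 = 0.05645.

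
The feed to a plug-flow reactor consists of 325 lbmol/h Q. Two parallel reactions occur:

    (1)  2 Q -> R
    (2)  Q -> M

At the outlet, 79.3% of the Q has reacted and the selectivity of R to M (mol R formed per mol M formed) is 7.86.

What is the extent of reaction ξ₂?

ξ₂ = 15.4 lbmol/h

Conversion of Q: Q consumed = 0.793 × 325 = 257.7 lbmol/h = 2ξ₁ + 1ξ₂.
Selectivity: 1ξ₁ / (1ξ₂) = 7.86 → ξ₁ = 7.86 ξ₂.
Substitute: (2·7.86 + 1) ξ₂ = 257.7 → ξ₂ = 15.41 lbmol/h, ξ₁ = 121.2 lbmol/h.
Outlet amounts (n = n₀ + Σ ν·ξ):
  Q: 325 − 2(121.2) − 1(15.41) = 67.27
  R: 0 + 1(121.2) = 121.2
  M: 0 + 1(15.41) = 15.41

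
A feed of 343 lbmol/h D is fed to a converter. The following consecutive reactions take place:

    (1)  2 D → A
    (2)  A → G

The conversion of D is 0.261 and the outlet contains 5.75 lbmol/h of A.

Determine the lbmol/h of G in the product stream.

Conversion of D: D consumed = 2ξ₁ = 0.261 × 343 → ξ₁ = 44.76 lbmol/h.
A balance: n_A = 0 + 1ξ₁ − 1ξ₂ = 5.75 → ξ₂ = (1·44.76 − 5.75)/1 = 39.01 lbmol/h.
Outlet amounts (n = n₀ + Σ ν·ξ):
  D: 343 − 2(44.76) = 253.5
  A: 0 + 1(44.76) − 1(39.01) = 5.75
  G: 0 + 1(39.01) = 39.01

39 lbmol/h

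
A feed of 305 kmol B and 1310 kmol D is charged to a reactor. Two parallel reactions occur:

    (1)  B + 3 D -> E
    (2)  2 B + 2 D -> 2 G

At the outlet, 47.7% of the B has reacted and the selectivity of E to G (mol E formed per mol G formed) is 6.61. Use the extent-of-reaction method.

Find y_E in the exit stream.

Conversion of B: B consumed = 0.477 × 305 = 145.5 kmol = 1ξ₁ + 2ξ₂.
Selectivity: 1ξ₁ / (2ξ₂) = 6.61 → ξ₁ = 13.22 ξ₂.
Substitute: (1·13.22 + 2) ξ₂ = 145.5 → ξ₂ = 9.559 kmol, ξ₁ = 126.4 kmol.
Outlet amounts (n = n₀ + Σ ν·ξ):
  B: 305 − 1(126.4) − 2(9.559) = 159.5
  D: 1310 − 3(126.4) − 2(9.559) = 911.8
  E: 0 + 1(126.4) = 126.4
  G: 0 + 2(9.559) = 19.12
Total out = 1217 kmol; y_E = 126.4 / 1217 = 0.1039.

0.104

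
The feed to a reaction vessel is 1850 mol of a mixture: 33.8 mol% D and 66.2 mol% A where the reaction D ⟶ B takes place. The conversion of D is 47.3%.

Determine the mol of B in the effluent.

D reacted = 0.473 × 625.3 = 295.8 mol; ν_D = −1, so ξ = 295.8/1 = 295.8 mol.
Outlet amounts (n = n₀ + ν ξ):
  D: 625.3 − 1(295.8) = 329.5
  B: 0 + 1(295.8) = 295.8
  A: 1225 (inert)

296 mol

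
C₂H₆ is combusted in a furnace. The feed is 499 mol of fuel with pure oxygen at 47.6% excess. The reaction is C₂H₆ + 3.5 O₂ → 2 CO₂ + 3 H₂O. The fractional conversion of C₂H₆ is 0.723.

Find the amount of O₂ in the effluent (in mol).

Stoichiometric O₂ = 3.5 × 499 = 1746 mol; O₂ fed = 1746 × 1.476 = 2578 mol.
Fuel reacted = 0.723 × 499 → ξ = 360.8 mol.
Outlet (n = n₀ + ν ξ):
  C₂H₆: 499 − 1(360.8) = 138.2
  O₂: 2578 − 3.5(360.8) = 1315
  CO₂: 0 + 2(360.8) = 721.6
  H₂O: 0 + 3(360.8) = 1082

1320 mol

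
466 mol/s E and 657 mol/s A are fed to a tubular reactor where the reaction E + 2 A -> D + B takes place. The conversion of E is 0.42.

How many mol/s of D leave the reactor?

E reacted = 0.42 × 466 = 195.7 mol/s; ν_E = −1, so ξ = 195.7/1 = 195.7 mol/s.
Outlet amounts (n = n₀ + ν ξ):
  E: 466 − 1(195.7) = 270.3
  A: 657 − 2(195.7) = 265.6
  D: 0 + 1(195.7) = 195.7
  B: 0 + 1(195.7) = 195.7

196 mol/s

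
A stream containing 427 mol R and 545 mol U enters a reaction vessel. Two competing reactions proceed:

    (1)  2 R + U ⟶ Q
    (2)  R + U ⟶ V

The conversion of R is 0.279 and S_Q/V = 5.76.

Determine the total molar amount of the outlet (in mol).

853 mol

Conversion of R: R consumed = 0.279 × 427 = 119.1 mol = 2ξ₁ + 1ξ₂.
Selectivity: 1ξ₁ / (1ξ₂) = 5.76 → ξ₁ = 5.76 ξ₂.
Substitute: (2·5.76 + 1) ξ₂ = 119.1 → ξ₂ = 9.515 mol, ξ₁ = 54.81 mol.
Outlet amounts (n = n₀ + Σ ν·ξ):
  R: 427 − 2(54.81) − 1(9.515) = 307.9
  U: 545 − 1(54.81) − 1(9.515) = 480.7
  Q: 0 + 1(54.81) = 54.81
  V: 0 + 1(9.515) = 9.515
Total out = 307.9 + 480.7 + 54.81 + 9.515 = 852.9 mol.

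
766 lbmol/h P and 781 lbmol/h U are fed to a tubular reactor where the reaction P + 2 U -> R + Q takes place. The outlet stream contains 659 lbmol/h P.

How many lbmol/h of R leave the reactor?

107 lbmol/h

For P: n = n₀ − 1ξ → 659 = 766 − 1ξ, giving ξ = 107 lbmol/h.
Outlet amounts (n = n₀ + ν ξ):
  P: 766 − 1(107) = 659
  U: 781 − 2(107) = 567
  R: 0 + 1(107) = 107
  Q: 0 + 1(107) = 107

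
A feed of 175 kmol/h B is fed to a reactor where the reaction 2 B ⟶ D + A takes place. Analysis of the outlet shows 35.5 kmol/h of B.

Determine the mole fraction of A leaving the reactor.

0.399

For B: n = n₀ − 2ξ → 35.5 = 175 − 2ξ, giving ξ = 69.75 kmol/h.
Outlet amounts (n = n₀ + ν ξ):
  B: 175 − 2(69.75) = 35.5
  D: 0 + 1(69.75) = 69.75
  A: 0 + 1(69.75) = 69.75
Total out = 175 kmol/h; y_A = 69.75 / 175 = 0.3986.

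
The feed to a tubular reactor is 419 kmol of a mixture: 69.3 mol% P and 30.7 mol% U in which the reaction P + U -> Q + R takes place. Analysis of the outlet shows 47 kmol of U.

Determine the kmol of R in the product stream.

81.6 kmol

For U: n = n₀ − 1ξ → 47 = 128.6 − 1ξ, giving ξ = 81.63 kmol.
Outlet amounts (n = n₀ + ν ξ):
  P: 290.4 − 1(81.63) = 208.7
  U: 128.6 − 1(81.63) = 47
  Q: 0 + 1(81.63) = 81.63
  R: 0 + 1(81.63) = 81.63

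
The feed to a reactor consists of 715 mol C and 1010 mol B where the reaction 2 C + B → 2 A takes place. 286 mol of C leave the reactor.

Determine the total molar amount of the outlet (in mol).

1510 mol

For C: n = n₀ − 2ξ → 286 = 715 − 2ξ, giving ξ = 214.5 mol.
Outlet amounts (n = n₀ + ν ξ):
  C: 715 − 2(214.5) = 286
  B: 1010 − 1(214.5) = 795.5
  A: 0 + 2(214.5) = 429
Total out = 286 + 795.5 + 429 = 1510 mol.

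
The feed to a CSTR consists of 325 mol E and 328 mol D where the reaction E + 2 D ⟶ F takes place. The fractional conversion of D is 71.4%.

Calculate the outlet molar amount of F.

D reacted = 0.714 × 328 = 234.2 mol; ν_D = −2, so ξ = 234.2/2 = 117.1 mol.
Outlet amounts (n = n₀ + ν ξ):
  E: 325 − 1(117.1) = 207.9
  D: 328 − 2(117.1) = 93.81
  F: 0 + 1(117.1) = 117.1

117 mol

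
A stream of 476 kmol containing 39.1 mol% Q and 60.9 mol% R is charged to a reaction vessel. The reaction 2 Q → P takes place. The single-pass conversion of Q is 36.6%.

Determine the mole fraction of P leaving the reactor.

Q reacted = 0.366 × 186.1 = 68.12 kmol; ν_Q = −2, so ξ = 68.12/2 = 34.06 kmol.
Outlet amounts (n = n₀ + ν ξ):
  Q: 186.1 − 2(34.06) = 118
  P: 0 + 1(34.06) = 34.06
  R: 289.9 (inert)
Total out = 441.9 kmol; y_P = 34.06 / 441.9 = 0.07707.

0.0771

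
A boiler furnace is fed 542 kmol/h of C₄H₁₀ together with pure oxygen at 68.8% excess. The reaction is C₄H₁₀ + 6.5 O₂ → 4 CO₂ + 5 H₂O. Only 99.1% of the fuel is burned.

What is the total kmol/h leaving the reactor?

7290 kmol/h

Stoichiometric O₂ = 6.5 × 542 = 3523 kmol/h; O₂ fed = 3523 × 1.688 = 5947 kmol/h.
Fuel reacted = 0.991 × 542 → ξ = 537.1 kmol/h.
Outlet (n = n₀ + ν ξ):
  C₄H₁₀: 542 − 1(537.1) = 4.878
  O₂: 5947 − 6.5(537.1) = 2456
  CO₂: 0 + 4(537.1) = 2148
  H₂O: 0 + 5(537.1) = 2686
Total out = 4.878 + 2456 + 2148 + 2686 = 7295 kmol/h.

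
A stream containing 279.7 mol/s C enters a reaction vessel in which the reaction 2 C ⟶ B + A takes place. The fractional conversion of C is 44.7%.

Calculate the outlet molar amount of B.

62.5 mol/s

C reacted = 0.447 × 279.7 = 125 mol/s; ν_C = −2, so ξ = 125/2 = 62.51 mol/s.
Outlet amounts (n = n₀ + ν ξ):
  C: 279.7 − 2(62.51) = 154.7
  B: 0 + 1(62.51) = 62.51
  A: 0 + 1(62.51) = 62.51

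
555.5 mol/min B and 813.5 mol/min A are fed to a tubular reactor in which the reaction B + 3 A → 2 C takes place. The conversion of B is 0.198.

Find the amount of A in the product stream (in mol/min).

B reacted = 0.198 × 555.5 = 110 mol/min; ν_B = −1, so ξ = 110/1 = 110 mol/min.
Outlet amounts (n = n₀ + ν ξ):
  B: 555.5 − 1(110) = 445.5
  A: 813.5 − 3(110) = 483.5
  C: 0 + 2(110) = 220

484 mol/min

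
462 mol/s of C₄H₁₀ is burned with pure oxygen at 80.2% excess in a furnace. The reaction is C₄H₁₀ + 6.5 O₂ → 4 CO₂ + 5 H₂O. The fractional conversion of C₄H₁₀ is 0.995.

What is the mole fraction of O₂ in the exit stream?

0.369

Stoichiometric O₂ = 6.5 × 462 = 3003 mol/s; O₂ fed = 3003 × 1.802 = 5411 mol/s.
Fuel reacted = 0.995 × 462 → ξ = 459.7 mol/s.
Outlet (n = n₀ + ν ξ):
  C₄H₁₀: 462 − 1(459.7) = 2.31
  O₂: 5411 − 6.5(459.7) = 2423
  CO₂: 0 + 4(459.7) = 1839
  H₂O: 0 + 5(459.7) = 2298
Total out = 6563 mol/s; y_O₂ = 2423 / 6563 = 0.3693.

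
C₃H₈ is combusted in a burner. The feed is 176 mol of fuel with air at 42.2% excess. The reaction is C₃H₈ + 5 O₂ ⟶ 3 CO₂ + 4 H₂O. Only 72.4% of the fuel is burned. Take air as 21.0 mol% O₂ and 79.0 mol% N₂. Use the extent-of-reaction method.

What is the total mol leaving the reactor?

6260 mol

Stoichiometric O₂ = 5 × 176 = 880 mol; O₂ fed = 880 × 1.422 = 1251 mol.
N₂ fed = 1251 × 79/21 = 4707 mol.
Fuel reacted = 0.724 × 176 → ξ = 127.4 mol.
Outlet (n = n₀ + ν ξ):
  C₃H₈: 176 − 1(127.4) = 48.58
  O₂: 1251 − 5(127.4) = 614.2
  N₂: 4707 (inert)
  CO₂: 0 + 3(127.4) = 382.3
  H₂O: 0 + 4(127.4) = 509.7
Total out = 48.58 + 614.2 + 4707 + 382.3 + 509.7 = 6262 mol.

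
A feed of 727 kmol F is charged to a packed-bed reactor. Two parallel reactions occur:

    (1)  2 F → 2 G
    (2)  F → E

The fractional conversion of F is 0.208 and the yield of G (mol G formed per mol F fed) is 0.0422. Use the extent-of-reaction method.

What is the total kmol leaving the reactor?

727 kmol

Yield of G: 2ξ₁ / 727 = 0.0422 → ξ₁ = 15.34 kmol.
Conversion of F: 2ξ₁ + 1ξ₂ = 0.208 × 727 = 151.2 → ξ₂ = 120.5 kmol.
Outlet amounts (n = n₀ + Σ ν·ξ):
  F: 727 − 2(15.34) − 1(120.5) = 575.8
  G: 0 + 2(15.34) = 30.68
  E: 0 + 1(120.5) = 120.5
Total out = 575.8 + 30.68 + 120.5 = 727 kmol.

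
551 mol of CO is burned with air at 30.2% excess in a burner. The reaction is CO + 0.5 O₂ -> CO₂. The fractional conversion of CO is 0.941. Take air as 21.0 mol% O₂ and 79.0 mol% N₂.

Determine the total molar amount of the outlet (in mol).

2000 mol

Stoichiometric O₂ = 0.5 × 551 = 275.5 mol; O₂ fed = 275.5 × 1.302 = 358.7 mol.
N₂ fed = 358.7 × 79/21 = 1349 mol.
Fuel reacted = 0.941 × 551 → ξ = 518.5 mol.
Outlet (n = n₀ + ν ξ):
  CO: 551 − 1(518.5) = 32.51
  O₂: 358.7 − 0.5(518.5) = 99.46
  N₂: 1349 (inert)
  CO₂: 0 + 1(518.5) = 518.5
Total out = 32.51 + 99.46 + 1349 + 518.5 = 2000 mol.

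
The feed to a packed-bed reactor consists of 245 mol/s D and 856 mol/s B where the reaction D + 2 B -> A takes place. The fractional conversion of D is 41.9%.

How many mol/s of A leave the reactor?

D reacted = 0.419 × 245 = 102.7 mol/s; ν_D = −1, so ξ = 102.7/1 = 102.7 mol/s.
Outlet amounts (n = n₀ + ν ξ):
  D: 245 − 1(102.7) = 142.3
  B: 856 − 2(102.7) = 650.7
  A: 0 + 1(102.7) = 102.7

103 mol/s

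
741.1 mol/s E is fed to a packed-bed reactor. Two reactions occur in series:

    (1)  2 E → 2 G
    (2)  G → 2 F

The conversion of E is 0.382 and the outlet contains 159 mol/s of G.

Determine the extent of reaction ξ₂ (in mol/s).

Conversion of E: E consumed = 2ξ₁ = 0.382 × 741.1 → ξ₁ = 141.6 mol/s.
G balance: n_G = 0 + 2ξ₁ − 1ξ₂ = 159 → ξ₂ = (2·141.6 − 159)/1 = 124.1 mol/s.
Outlet amounts (n = n₀ + Σ ν·ξ):
  E: 741.1 − 2(141.6) = 458
  G: 0 + 2(141.6) − 1(124.1) = 159
  F: 0 + 2(124.1) = 248.2

ξ₂ = 124 mol/s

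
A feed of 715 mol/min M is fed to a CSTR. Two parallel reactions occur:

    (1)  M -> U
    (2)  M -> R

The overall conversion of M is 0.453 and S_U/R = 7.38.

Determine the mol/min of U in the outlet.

285 mol/min

Conversion of M: M consumed = 0.453 × 715 = 323.9 mol/min = 1ξ₁ + 1ξ₂.
Selectivity: 1ξ₁ / (1ξ₂) = 7.38 → ξ₁ = 7.38 ξ₂.
Substitute: (1·7.38 + 1) ξ₂ = 323.9 → ξ₂ = 38.65 mol/min, ξ₁ = 285.2 mol/min.
Outlet amounts (n = n₀ + Σ ν·ξ):
  M: 715 − 1(285.2) − 1(38.65) = 391.1
  U: 0 + 1(285.2) = 285.2
  R: 0 + 1(38.65) = 38.65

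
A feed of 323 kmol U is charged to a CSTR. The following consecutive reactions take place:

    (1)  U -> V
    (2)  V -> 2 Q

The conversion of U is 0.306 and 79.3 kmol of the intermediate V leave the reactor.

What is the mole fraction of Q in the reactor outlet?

0.114

Conversion of U: U consumed = 1ξ₁ = 0.306 × 323 → ξ₁ = 98.84 kmol.
V balance: n_V = 0 + 1ξ₁ − 1ξ₂ = 79.3 → ξ₂ = (1·98.84 − 79.3)/1 = 19.54 kmol.
Outlet amounts (n = n₀ + Σ ν·ξ):
  U: 323 − 1(98.84) = 224.2
  V: 0 + 1(98.84) − 1(19.54) = 79.3
  Q: 0 + 2(19.54) = 39.08
Total out = 342.5 kmol; y_Q = 39.08 / 342.5 = 0.1141.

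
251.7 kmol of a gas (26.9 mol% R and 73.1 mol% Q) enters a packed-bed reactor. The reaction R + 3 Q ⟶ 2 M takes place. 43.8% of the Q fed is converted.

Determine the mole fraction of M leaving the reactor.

0.271

Q reacted = 0.438 × 184 = 80.59 kmol; ν_Q = −3, so ξ = 80.59/3 = 26.86 kmol.
Outlet amounts (n = n₀ + ν ξ):
  R: 67.71 − 1(26.86) = 40.84
  Q: 184 − 3(26.86) = 103.4
  M: 0 + 2(26.86) = 53.73
Total out = 198 kmol; y_M = 53.73 / 198 = 0.2714.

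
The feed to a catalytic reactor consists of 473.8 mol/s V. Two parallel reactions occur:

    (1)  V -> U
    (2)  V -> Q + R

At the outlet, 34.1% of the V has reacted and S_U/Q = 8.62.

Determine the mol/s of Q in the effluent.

Conversion of V: V consumed = 0.341 × 473.8 = 161.6 mol/s = 1ξ₁ + 1ξ₂.
Selectivity: 1ξ₁ / (1ξ₂) = 8.62 → ξ₁ = 8.62 ξ₂.
Substitute: (1·8.62 + 1) ξ₂ = 161.6 → ξ₂ = 16.79 mol/s, ξ₁ = 144.8 mol/s.
Outlet amounts (n = n₀ + Σ ν·ξ):
  V: 473.8 − 1(144.8) − 1(16.79) = 312.2
  U: 0 + 1(144.8) = 144.8
  Q: 0 + 1(16.79) = 16.79
  R: 0 + 1(16.79) = 16.79

16.8 mol/s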